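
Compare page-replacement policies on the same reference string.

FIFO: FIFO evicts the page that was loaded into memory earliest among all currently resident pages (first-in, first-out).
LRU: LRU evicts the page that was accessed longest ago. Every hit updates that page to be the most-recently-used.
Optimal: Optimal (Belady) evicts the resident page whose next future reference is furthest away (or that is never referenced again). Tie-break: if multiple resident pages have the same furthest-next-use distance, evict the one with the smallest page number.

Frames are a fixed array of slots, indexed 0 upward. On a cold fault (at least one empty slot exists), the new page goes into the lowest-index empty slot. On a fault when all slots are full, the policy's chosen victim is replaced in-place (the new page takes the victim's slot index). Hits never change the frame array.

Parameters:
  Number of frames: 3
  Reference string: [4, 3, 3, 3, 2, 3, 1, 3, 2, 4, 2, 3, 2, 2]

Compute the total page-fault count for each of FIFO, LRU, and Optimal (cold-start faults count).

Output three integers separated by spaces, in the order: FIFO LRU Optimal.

--- FIFO ---
  step 0: ref 4 -> FAULT, frames=[4,-,-] (faults so far: 1)
  step 1: ref 3 -> FAULT, frames=[4,3,-] (faults so far: 2)
  step 2: ref 3 -> HIT, frames=[4,3,-] (faults so far: 2)
  step 3: ref 3 -> HIT, frames=[4,3,-] (faults so far: 2)
  step 4: ref 2 -> FAULT, frames=[4,3,2] (faults so far: 3)
  step 5: ref 3 -> HIT, frames=[4,3,2] (faults so far: 3)
  step 6: ref 1 -> FAULT, evict 4, frames=[1,3,2] (faults so far: 4)
  step 7: ref 3 -> HIT, frames=[1,3,2] (faults so far: 4)
  step 8: ref 2 -> HIT, frames=[1,3,2] (faults so far: 4)
  step 9: ref 4 -> FAULT, evict 3, frames=[1,4,2] (faults so far: 5)
  step 10: ref 2 -> HIT, frames=[1,4,2] (faults so far: 5)
  step 11: ref 3 -> FAULT, evict 2, frames=[1,4,3] (faults so far: 6)
  step 12: ref 2 -> FAULT, evict 1, frames=[2,4,3] (faults so far: 7)
  step 13: ref 2 -> HIT, frames=[2,4,3] (faults so far: 7)
  FIFO total faults: 7
--- LRU ---
  step 0: ref 4 -> FAULT, frames=[4,-,-] (faults so far: 1)
  step 1: ref 3 -> FAULT, frames=[4,3,-] (faults so far: 2)
  step 2: ref 3 -> HIT, frames=[4,3,-] (faults so far: 2)
  step 3: ref 3 -> HIT, frames=[4,3,-] (faults so far: 2)
  step 4: ref 2 -> FAULT, frames=[4,3,2] (faults so far: 3)
  step 5: ref 3 -> HIT, frames=[4,3,2] (faults so far: 3)
  step 6: ref 1 -> FAULT, evict 4, frames=[1,3,2] (faults so far: 4)
  step 7: ref 3 -> HIT, frames=[1,3,2] (faults so far: 4)
  step 8: ref 2 -> HIT, frames=[1,3,2] (faults so far: 4)
  step 9: ref 4 -> FAULT, evict 1, frames=[4,3,2] (faults so far: 5)
  step 10: ref 2 -> HIT, frames=[4,3,2] (faults so far: 5)
  step 11: ref 3 -> HIT, frames=[4,3,2] (faults so far: 5)
  step 12: ref 2 -> HIT, frames=[4,3,2] (faults so far: 5)
  step 13: ref 2 -> HIT, frames=[4,3,2] (faults so far: 5)
  LRU total faults: 5
--- Optimal ---
  step 0: ref 4 -> FAULT, frames=[4,-,-] (faults so far: 1)
  step 1: ref 3 -> FAULT, frames=[4,3,-] (faults so far: 2)
  step 2: ref 3 -> HIT, frames=[4,3,-] (faults so far: 2)
  step 3: ref 3 -> HIT, frames=[4,3,-] (faults so far: 2)
  step 4: ref 2 -> FAULT, frames=[4,3,2] (faults so far: 3)
  step 5: ref 3 -> HIT, frames=[4,3,2] (faults so far: 3)
  step 6: ref 1 -> FAULT, evict 4, frames=[1,3,2] (faults so far: 4)
  step 7: ref 3 -> HIT, frames=[1,3,2] (faults so far: 4)
  step 8: ref 2 -> HIT, frames=[1,3,2] (faults so far: 4)
  step 9: ref 4 -> FAULT, evict 1, frames=[4,3,2] (faults so far: 5)
  step 10: ref 2 -> HIT, frames=[4,3,2] (faults so far: 5)
  step 11: ref 3 -> HIT, frames=[4,3,2] (faults so far: 5)
  step 12: ref 2 -> HIT, frames=[4,3,2] (faults so far: 5)
  step 13: ref 2 -> HIT, frames=[4,3,2] (faults so far: 5)
  Optimal total faults: 5

Answer: 7 5 5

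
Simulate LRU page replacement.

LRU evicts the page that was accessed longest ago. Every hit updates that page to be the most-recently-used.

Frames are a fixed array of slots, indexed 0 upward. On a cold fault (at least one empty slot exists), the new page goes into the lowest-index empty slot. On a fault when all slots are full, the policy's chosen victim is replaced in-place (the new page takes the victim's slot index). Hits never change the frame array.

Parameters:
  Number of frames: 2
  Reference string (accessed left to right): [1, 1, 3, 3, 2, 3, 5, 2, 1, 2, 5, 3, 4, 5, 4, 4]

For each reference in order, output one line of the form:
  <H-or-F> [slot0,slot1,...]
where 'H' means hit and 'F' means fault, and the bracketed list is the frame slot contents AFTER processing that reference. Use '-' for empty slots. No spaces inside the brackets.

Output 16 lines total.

F [1,-]
H [1,-]
F [1,3]
H [1,3]
F [2,3]
H [2,3]
F [5,3]
F [5,2]
F [1,2]
H [1,2]
F [5,2]
F [5,3]
F [4,3]
F [4,5]
H [4,5]
H [4,5]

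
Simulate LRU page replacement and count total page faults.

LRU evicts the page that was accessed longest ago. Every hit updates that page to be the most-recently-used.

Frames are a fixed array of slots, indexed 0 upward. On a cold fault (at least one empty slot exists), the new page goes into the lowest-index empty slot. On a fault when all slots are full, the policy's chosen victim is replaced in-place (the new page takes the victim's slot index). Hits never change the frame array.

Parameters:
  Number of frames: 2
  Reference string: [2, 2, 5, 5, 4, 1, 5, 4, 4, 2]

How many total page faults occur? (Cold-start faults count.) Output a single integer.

Answer: 7

Derivation:
Step 0: ref 2 → FAULT, frames=[2,-]
Step 1: ref 2 → HIT, frames=[2,-]
Step 2: ref 5 → FAULT, frames=[2,5]
Step 3: ref 5 → HIT, frames=[2,5]
Step 4: ref 4 → FAULT (evict 2), frames=[4,5]
Step 5: ref 1 → FAULT (evict 5), frames=[4,1]
Step 6: ref 5 → FAULT (evict 4), frames=[5,1]
Step 7: ref 4 → FAULT (evict 1), frames=[5,4]
Step 8: ref 4 → HIT, frames=[5,4]
Step 9: ref 2 → FAULT (evict 5), frames=[2,4]
Total faults: 7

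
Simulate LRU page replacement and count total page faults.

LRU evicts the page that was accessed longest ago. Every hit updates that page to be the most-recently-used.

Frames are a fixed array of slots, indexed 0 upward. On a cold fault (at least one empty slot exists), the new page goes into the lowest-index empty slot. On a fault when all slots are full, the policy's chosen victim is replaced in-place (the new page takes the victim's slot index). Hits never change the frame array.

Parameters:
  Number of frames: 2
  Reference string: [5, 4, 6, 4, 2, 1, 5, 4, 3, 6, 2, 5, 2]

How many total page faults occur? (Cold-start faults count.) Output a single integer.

Answer: 11

Derivation:
Step 0: ref 5 → FAULT, frames=[5,-]
Step 1: ref 4 → FAULT, frames=[5,4]
Step 2: ref 6 → FAULT (evict 5), frames=[6,4]
Step 3: ref 4 → HIT, frames=[6,4]
Step 4: ref 2 → FAULT (evict 6), frames=[2,4]
Step 5: ref 1 → FAULT (evict 4), frames=[2,1]
Step 6: ref 5 → FAULT (evict 2), frames=[5,1]
Step 7: ref 4 → FAULT (evict 1), frames=[5,4]
Step 8: ref 3 → FAULT (evict 5), frames=[3,4]
Step 9: ref 6 → FAULT (evict 4), frames=[3,6]
Step 10: ref 2 → FAULT (evict 3), frames=[2,6]
Step 11: ref 5 → FAULT (evict 6), frames=[2,5]
Step 12: ref 2 → HIT, frames=[2,5]
Total faults: 11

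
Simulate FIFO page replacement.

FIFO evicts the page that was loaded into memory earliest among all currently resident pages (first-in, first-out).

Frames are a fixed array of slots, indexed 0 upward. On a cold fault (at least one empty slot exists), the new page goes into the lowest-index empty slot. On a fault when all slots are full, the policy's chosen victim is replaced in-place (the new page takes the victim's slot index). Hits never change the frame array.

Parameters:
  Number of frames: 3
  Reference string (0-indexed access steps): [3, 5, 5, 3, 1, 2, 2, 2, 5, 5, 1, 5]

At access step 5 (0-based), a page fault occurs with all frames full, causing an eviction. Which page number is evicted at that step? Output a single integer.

Step 0: ref 3 -> FAULT, frames=[3,-,-]
Step 1: ref 5 -> FAULT, frames=[3,5,-]
Step 2: ref 5 -> HIT, frames=[3,5,-]
Step 3: ref 3 -> HIT, frames=[3,5,-]
Step 4: ref 1 -> FAULT, frames=[3,5,1]
Step 5: ref 2 -> FAULT, evict 3, frames=[2,5,1]
At step 5: evicted page 3

Answer: 3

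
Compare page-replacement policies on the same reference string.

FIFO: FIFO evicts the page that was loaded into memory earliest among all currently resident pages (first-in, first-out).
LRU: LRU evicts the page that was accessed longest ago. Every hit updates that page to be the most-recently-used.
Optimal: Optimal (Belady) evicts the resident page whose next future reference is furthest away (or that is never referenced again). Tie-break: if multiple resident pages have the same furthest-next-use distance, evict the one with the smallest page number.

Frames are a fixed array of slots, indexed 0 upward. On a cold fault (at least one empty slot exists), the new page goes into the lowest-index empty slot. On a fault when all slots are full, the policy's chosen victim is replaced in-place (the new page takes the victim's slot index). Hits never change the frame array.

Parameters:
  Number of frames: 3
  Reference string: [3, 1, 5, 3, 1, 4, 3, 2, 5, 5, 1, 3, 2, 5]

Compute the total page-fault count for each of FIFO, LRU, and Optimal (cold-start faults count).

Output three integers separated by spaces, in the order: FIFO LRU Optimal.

Answer: 11 10 7

Derivation:
--- FIFO ---
  step 0: ref 3 -> FAULT, frames=[3,-,-] (faults so far: 1)
  step 1: ref 1 -> FAULT, frames=[3,1,-] (faults so far: 2)
  step 2: ref 5 -> FAULT, frames=[3,1,5] (faults so far: 3)
  step 3: ref 3 -> HIT, frames=[3,1,5] (faults so far: 3)
  step 4: ref 1 -> HIT, frames=[3,1,5] (faults so far: 3)
  step 5: ref 4 -> FAULT, evict 3, frames=[4,1,5] (faults so far: 4)
  step 6: ref 3 -> FAULT, evict 1, frames=[4,3,5] (faults so far: 5)
  step 7: ref 2 -> FAULT, evict 5, frames=[4,3,2] (faults so far: 6)
  step 8: ref 5 -> FAULT, evict 4, frames=[5,3,2] (faults so far: 7)
  step 9: ref 5 -> HIT, frames=[5,3,2] (faults so far: 7)
  step 10: ref 1 -> FAULT, evict 3, frames=[5,1,2] (faults so far: 8)
  step 11: ref 3 -> FAULT, evict 2, frames=[5,1,3] (faults so far: 9)
  step 12: ref 2 -> FAULT, evict 5, frames=[2,1,3] (faults so far: 10)
  step 13: ref 5 -> FAULT, evict 1, frames=[2,5,3] (faults so far: 11)
  FIFO total faults: 11
--- LRU ---
  step 0: ref 3 -> FAULT, frames=[3,-,-] (faults so far: 1)
  step 1: ref 1 -> FAULT, frames=[3,1,-] (faults so far: 2)
  step 2: ref 5 -> FAULT, frames=[3,1,5] (faults so far: 3)
  step 3: ref 3 -> HIT, frames=[3,1,5] (faults so far: 3)
  step 4: ref 1 -> HIT, frames=[3,1,5] (faults so far: 3)
  step 5: ref 4 -> FAULT, evict 5, frames=[3,1,4] (faults so far: 4)
  step 6: ref 3 -> HIT, frames=[3,1,4] (faults so far: 4)
  step 7: ref 2 -> FAULT, evict 1, frames=[3,2,4] (faults so far: 5)
  step 8: ref 5 -> FAULT, evict 4, frames=[3,2,5] (faults so far: 6)
  step 9: ref 5 -> HIT, frames=[3,2,5] (faults so far: 6)
  step 10: ref 1 -> FAULT, evict 3, frames=[1,2,5] (faults so far: 7)
  step 11: ref 3 -> FAULT, evict 2, frames=[1,3,5] (faults so far: 8)
  step 12: ref 2 -> FAULT, evict 5, frames=[1,3,2] (faults so far: 9)
  step 13: ref 5 -> FAULT, evict 1, frames=[5,3,2] (faults so far: 10)
  LRU total faults: 10
--- Optimal ---
  step 0: ref 3 -> FAULT, frames=[3,-,-] (faults so far: 1)
  step 1: ref 1 -> FAULT, frames=[3,1,-] (faults so far: 2)
  step 2: ref 5 -> FAULT, frames=[3,1,5] (faults so far: 3)
  step 3: ref 3 -> HIT, frames=[3,1,5] (faults so far: 3)
  step 4: ref 1 -> HIT, frames=[3,1,5] (faults so far: 3)
  step 5: ref 4 -> FAULT, evict 1, frames=[3,4,5] (faults so far: 4)
  step 6: ref 3 -> HIT, frames=[3,4,5] (faults so far: 4)
  step 7: ref 2 -> FAULT, evict 4, frames=[3,2,5] (faults so far: 5)
  step 8: ref 5 -> HIT, frames=[3,2,5] (faults so far: 5)
  step 9: ref 5 -> HIT, frames=[3,2,5] (faults so far: 5)
  step 10: ref 1 -> FAULT, evict 5, frames=[3,2,1] (faults so far: 6)
  step 11: ref 3 -> HIT, frames=[3,2,1] (faults so far: 6)
  step 12: ref 2 -> HIT, frames=[3,2,1] (faults so far: 6)
  step 13: ref 5 -> FAULT, evict 1, frames=[3,2,5] (faults so far: 7)
  Optimal total faults: 7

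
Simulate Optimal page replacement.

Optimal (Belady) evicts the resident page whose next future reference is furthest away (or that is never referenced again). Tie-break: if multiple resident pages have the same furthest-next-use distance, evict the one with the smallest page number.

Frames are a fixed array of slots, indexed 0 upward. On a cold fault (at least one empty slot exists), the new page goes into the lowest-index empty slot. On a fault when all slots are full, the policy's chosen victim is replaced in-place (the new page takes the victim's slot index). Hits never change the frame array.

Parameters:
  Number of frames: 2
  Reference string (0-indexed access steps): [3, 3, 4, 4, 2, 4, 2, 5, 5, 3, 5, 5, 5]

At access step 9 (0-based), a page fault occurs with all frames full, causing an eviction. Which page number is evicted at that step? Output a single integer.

Step 0: ref 3 -> FAULT, frames=[3,-]
Step 1: ref 3 -> HIT, frames=[3,-]
Step 2: ref 4 -> FAULT, frames=[3,4]
Step 3: ref 4 -> HIT, frames=[3,4]
Step 4: ref 2 -> FAULT, evict 3, frames=[2,4]
Step 5: ref 4 -> HIT, frames=[2,4]
Step 6: ref 2 -> HIT, frames=[2,4]
Step 7: ref 5 -> FAULT, evict 2, frames=[5,4]
Step 8: ref 5 -> HIT, frames=[5,4]
Step 9: ref 3 -> FAULT, evict 4, frames=[5,3]
At step 9: evicted page 4

Answer: 4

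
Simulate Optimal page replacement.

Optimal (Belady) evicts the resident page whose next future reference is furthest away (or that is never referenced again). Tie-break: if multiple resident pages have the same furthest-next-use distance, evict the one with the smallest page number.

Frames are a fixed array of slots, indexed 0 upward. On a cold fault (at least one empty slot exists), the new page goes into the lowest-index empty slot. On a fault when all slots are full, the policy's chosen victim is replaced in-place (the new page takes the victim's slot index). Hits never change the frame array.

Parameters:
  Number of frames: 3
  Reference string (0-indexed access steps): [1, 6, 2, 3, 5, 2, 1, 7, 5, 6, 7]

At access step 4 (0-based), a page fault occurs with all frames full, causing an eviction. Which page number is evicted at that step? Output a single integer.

Answer: 3

Derivation:
Step 0: ref 1 -> FAULT, frames=[1,-,-]
Step 1: ref 6 -> FAULT, frames=[1,6,-]
Step 2: ref 2 -> FAULT, frames=[1,6,2]
Step 3: ref 3 -> FAULT, evict 6, frames=[1,3,2]
Step 4: ref 5 -> FAULT, evict 3, frames=[1,5,2]
At step 4: evicted page 3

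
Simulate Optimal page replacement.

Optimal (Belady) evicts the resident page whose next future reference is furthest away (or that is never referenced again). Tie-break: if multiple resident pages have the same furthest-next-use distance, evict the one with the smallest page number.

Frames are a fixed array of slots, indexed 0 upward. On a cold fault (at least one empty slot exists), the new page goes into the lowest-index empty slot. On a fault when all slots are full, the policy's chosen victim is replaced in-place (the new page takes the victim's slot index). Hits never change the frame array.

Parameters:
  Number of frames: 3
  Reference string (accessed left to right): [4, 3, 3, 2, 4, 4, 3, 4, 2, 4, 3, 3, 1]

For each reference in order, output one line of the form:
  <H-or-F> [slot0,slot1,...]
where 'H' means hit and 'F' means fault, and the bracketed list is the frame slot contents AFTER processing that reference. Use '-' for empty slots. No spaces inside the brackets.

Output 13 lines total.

F [4,-,-]
F [4,3,-]
H [4,3,-]
F [4,3,2]
H [4,3,2]
H [4,3,2]
H [4,3,2]
H [4,3,2]
H [4,3,2]
H [4,3,2]
H [4,3,2]
H [4,3,2]
F [4,3,1]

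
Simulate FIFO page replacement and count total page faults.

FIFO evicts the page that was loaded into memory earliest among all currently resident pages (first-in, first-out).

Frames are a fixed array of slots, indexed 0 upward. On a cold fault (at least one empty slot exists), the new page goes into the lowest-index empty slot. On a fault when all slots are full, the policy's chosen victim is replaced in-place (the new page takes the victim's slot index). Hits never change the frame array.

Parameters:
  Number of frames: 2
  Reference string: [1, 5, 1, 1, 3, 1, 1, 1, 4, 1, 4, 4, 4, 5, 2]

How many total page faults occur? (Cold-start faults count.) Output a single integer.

Answer: 7

Derivation:
Step 0: ref 1 → FAULT, frames=[1,-]
Step 1: ref 5 → FAULT, frames=[1,5]
Step 2: ref 1 → HIT, frames=[1,5]
Step 3: ref 1 → HIT, frames=[1,5]
Step 4: ref 3 → FAULT (evict 1), frames=[3,5]
Step 5: ref 1 → FAULT (evict 5), frames=[3,1]
Step 6: ref 1 → HIT, frames=[3,1]
Step 7: ref 1 → HIT, frames=[3,1]
Step 8: ref 4 → FAULT (evict 3), frames=[4,1]
Step 9: ref 1 → HIT, frames=[4,1]
Step 10: ref 4 → HIT, frames=[4,1]
Step 11: ref 4 → HIT, frames=[4,1]
Step 12: ref 4 → HIT, frames=[4,1]
Step 13: ref 5 → FAULT (evict 1), frames=[4,5]
Step 14: ref 2 → FAULT (evict 4), frames=[2,5]
Total faults: 7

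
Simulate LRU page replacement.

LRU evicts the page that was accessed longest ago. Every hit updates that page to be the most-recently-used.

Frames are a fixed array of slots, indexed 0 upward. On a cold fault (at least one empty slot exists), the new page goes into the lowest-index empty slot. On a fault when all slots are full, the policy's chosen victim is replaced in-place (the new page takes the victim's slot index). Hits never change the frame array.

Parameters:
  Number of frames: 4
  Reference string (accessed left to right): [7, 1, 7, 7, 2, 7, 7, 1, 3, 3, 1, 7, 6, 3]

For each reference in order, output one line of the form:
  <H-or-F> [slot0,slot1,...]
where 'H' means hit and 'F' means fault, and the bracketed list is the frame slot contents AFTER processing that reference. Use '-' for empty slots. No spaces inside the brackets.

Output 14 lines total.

F [7,-,-,-]
F [7,1,-,-]
H [7,1,-,-]
H [7,1,-,-]
F [7,1,2,-]
H [7,1,2,-]
H [7,1,2,-]
H [7,1,2,-]
F [7,1,2,3]
H [7,1,2,3]
H [7,1,2,3]
H [7,1,2,3]
F [7,1,6,3]
H [7,1,6,3]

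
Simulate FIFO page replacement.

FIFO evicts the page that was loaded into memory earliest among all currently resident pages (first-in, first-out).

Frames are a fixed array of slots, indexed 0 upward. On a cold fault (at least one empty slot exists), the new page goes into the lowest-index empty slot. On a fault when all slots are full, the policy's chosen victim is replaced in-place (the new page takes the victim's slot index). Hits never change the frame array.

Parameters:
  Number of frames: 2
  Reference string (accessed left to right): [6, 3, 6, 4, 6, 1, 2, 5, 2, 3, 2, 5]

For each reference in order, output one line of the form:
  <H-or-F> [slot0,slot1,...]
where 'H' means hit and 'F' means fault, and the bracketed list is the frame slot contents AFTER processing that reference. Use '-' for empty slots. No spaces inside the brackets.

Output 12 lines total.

F [6,-]
F [6,3]
H [6,3]
F [4,3]
F [4,6]
F [1,6]
F [1,2]
F [5,2]
H [5,2]
F [5,3]
F [2,3]
F [2,5]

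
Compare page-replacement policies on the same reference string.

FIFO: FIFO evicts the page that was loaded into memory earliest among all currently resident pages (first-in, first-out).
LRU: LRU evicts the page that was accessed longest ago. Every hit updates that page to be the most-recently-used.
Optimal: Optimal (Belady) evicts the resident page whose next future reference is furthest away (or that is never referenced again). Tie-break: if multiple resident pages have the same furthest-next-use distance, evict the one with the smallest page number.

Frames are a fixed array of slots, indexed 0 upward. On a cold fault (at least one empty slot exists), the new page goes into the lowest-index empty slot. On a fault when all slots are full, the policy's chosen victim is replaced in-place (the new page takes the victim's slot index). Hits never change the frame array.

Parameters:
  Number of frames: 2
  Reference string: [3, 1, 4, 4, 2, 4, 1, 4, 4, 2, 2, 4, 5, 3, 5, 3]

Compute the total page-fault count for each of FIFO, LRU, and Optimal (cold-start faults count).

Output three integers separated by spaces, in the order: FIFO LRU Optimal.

--- FIFO ---
  step 0: ref 3 -> FAULT, frames=[3,-] (faults so far: 1)
  step 1: ref 1 -> FAULT, frames=[3,1] (faults so far: 2)
  step 2: ref 4 -> FAULT, evict 3, frames=[4,1] (faults so far: 3)
  step 3: ref 4 -> HIT, frames=[4,1] (faults so far: 3)
  step 4: ref 2 -> FAULT, evict 1, frames=[4,2] (faults so far: 4)
  step 5: ref 4 -> HIT, frames=[4,2] (faults so far: 4)
  step 6: ref 1 -> FAULT, evict 4, frames=[1,2] (faults so far: 5)
  step 7: ref 4 -> FAULT, evict 2, frames=[1,4] (faults so far: 6)
  step 8: ref 4 -> HIT, frames=[1,4] (faults so far: 6)
  step 9: ref 2 -> FAULT, evict 1, frames=[2,4] (faults so far: 7)
  step 10: ref 2 -> HIT, frames=[2,4] (faults so far: 7)
  step 11: ref 4 -> HIT, frames=[2,4] (faults so far: 7)
  step 12: ref 5 -> FAULT, evict 4, frames=[2,5] (faults so far: 8)
  step 13: ref 3 -> FAULT, evict 2, frames=[3,5] (faults so far: 9)
  step 14: ref 5 -> HIT, frames=[3,5] (faults so far: 9)
  step 15: ref 3 -> HIT, frames=[3,5] (faults so far: 9)
  FIFO total faults: 9
--- LRU ---
  step 0: ref 3 -> FAULT, frames=[3,-] (faults so far: 1)
  step 1: ref 1 -> FAULT, frames=[3,1] (faults so far: 2)
  step 2: ref 4 -> FAULT, evict 3, frames=[4,1] (faults so far: 3)
  step 3: ref 4 -> HIT, frames=[4,1] (faults so far: 3)
  step 4: ref 2 -> FAULT, evict 1, frames=[4,2] (faults so far: 4)
  step 5: ref 4 -> HIT, frames=[4,2] (faults so far: 4)
  step 6: ref 1 -> FAULT, evict 2, frames=[4,1] (faults so far: 5)
  step 7: ref 4 -> HIT, frames=[4,1] (faults so far: 5)
  step 8: ref 4 -> HIT, frames=[4,1] (faults so far: 5)
  step 9: ref 2 -> FAULT, evict 1, frames=[4,2] (faults so far: 6)
  step 10: ref 2 -> HIT, frames=[4,2] (faults so far: 6)
  step 11: ref 4 -> HIT, frames=[4,2] (faults so far: 6)
  step 12: ref 5 -> FAULT, evict 2, frames=[4,5] (faults so far: 7)
  step 13: ref 3 -> FAULT, evict 4, frames=[3,5] (faults so far: 8)
  step 14: ref 5 -> HIT, frames=[3,5] (faults so far: 8)
  step 15: ref 3 -> HIT, frames=[3,5] (faults so far: 8)
  LRU total faults: 8
--- Optimal ---
  step 0: ref 3 -> FAULT, frames=[3,-] (faults so far: 1)
  step 1: ref 1 -> FAULT, frames=[3,1] (faults so far: 2)
  step 2: ref 4 -> FAULT, evict 3, frames=[4,1] (faults so far: 3)
  step 3: ref 4 -> HIT, frames=[4,1] (faults so far: 3)
  step 4: ref 2 -> FAULT, evict 1, frames=[4,2] (faults so far: 4)
  step 5: ref 4 -> HIT, frames=[4,2] (faults so far: 4)
  step 6: ref 1 -> FAULT, evict 2, frames=[4,1] (faults so far: 5)
  step 7: ref 4 -> HIT, frames=[4,1] (faults so far: 5)
  step 8: ref 4 -> HIT, frames=[4,1] (faults so far: 5)
  step 9: ref 2 -> FAULT, evict 1, frames=[4,2] (faults so far: 6)
  step 10: ref 2 -> HIT, frames=[4,2] (faults so far: 6)
  step 11: ref 4 -> HIT, frames=[4,2] (faults so far: 6)
  step 12: ref 5 -> FAULT, evict 2, frames=[4,5] (faults so far: 7)
  step 13: ref 3 -> FAULT, evict 4, frames=[3,5] (faults so far: 8)
  step 14: ref 5 -> HIT, frames=[3,5] (faults so far: 8)
  step 15: ref 3 -> HIT, frames=[3,5] (faults so far: 8)
  Optimal total faults: 8

Answer: 9 8 8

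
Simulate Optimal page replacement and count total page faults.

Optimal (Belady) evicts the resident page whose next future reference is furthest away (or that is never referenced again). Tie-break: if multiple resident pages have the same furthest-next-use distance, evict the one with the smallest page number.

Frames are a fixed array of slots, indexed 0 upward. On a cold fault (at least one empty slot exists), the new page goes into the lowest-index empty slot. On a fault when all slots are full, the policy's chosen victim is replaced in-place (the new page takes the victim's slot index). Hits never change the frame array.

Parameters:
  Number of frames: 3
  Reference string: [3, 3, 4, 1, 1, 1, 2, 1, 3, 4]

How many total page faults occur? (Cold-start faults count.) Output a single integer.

Step 0: ref 3 → FAULT, frames=[3,-,-]
Step 1: ref 3 → HIT, frames=[3,-,-]
Step 2: ref 4 → FAULT, frames=[3,4,-]
Step 3: ref 1 → FAULT, frames=[3,4,1]
Step 4: ref 1 → HIT, frames=[3,4,1]
Step 5: ref 1 → HIT, frames=[3,4,1]
Step 6: ref 2 → FAULT (evict 4), frames=[3,2,1]
Step 7: ref 1 → HIT, frames=[3,2,1]
Step 8: ref 3 → HIT, frames=[3,2,1]
Step 9: ref 4 → FAULT (evict 1), frames=[3,2,4]
Total faults: 5

Answer: 5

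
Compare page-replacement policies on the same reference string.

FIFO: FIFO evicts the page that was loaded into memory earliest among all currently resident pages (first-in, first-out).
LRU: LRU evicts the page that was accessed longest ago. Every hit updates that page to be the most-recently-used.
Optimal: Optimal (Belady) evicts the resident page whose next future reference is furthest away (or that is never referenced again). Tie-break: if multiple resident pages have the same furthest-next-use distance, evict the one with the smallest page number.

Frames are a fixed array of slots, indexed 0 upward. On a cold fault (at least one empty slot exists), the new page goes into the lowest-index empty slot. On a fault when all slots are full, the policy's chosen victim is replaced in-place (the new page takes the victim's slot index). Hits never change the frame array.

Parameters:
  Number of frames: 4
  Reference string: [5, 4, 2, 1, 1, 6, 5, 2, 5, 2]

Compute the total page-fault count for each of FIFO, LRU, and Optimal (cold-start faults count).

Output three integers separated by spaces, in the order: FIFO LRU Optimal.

--- FIFO ---
  step 0: ref 5 -> FAULT, frames=[5,-,-,-] (faults so far: 1)
  step 1: ref 4 -> FAULT, frames=[5,4,-,-] (faults so far: 2)
  step 2: ref 2 -> FAULT, frames=[5,4,2,-] (faults so far: 3)
  step 3: ref 1 -> FAULT, frames=[5,4,2,1] (faults so far: 4)
  step 4: ref 1 -> HIT, frames=[5,4,2,1] (faults so far: 4)
  step 5: ref 6 -> FAULT, evict 5, frames=[6,4,2,1] (faults so far: 5)
  step 6: ref 5 -> FAULT, evict 4, frames=[6,5,2,1] (faults so far: 6)
  step 7: ref 2 -> HIT, frames=[6,5,2,1] (faults so far: 6)
  step 8: ref 5 -> HIT, frames=[6,5,2,1] (faults so far: 6)
  step 9: ref 2 -> HIT, frames=[6,5,2,1] (faults so far: 6)
  FIFO total faults: 6
--- LRU ---
  step 0: ref 5 -> FAULT, frames=[5,-,-,-] (faults so far: 1)
  step 1: ref 4 -> FAULT, frames=[5,4,-,-] (faults so far: 2)
  step 2: ref 2 -> FAULT, frames=[5,4,2,-] (faults so far: 3)
  step 3: ref 1 -> FAULT, frames=[5,4,2,1] (faults so far: 4)
  step 4: ref 1 -> HIT, frames=[5,4,2,1] (faults so far: 4)
  step 5: ref 6 -> FAULT, evict 5, frames=[6,4,2,1] (faults so far: 5)
  step 6: ref 5 -> FAULT, evict 4, frames=[6,5,2,1] (faults so far: 6)
  step 7: ref 2 -> HIT, frames=[6,5,2,1] (faults so far: 6)
  step 8: ref 5 -> HIT, frames=[6,5,2,1] (faults so far: 6)
  step 9: ref 2 -> HIT, frames=[6,5,2,1] (faults so far: 6)
  LRU total faults: 6
--- Optimal ---
  step 0: ref 5 -> FAULT, frames=[5,-,-,-] (faults so far: 1)
  step 1: ref 4 -> FAULT, frames=[5,4,-,-] (faults so far: 2)
  step 2: ref 2 -> FAULT, frames=[5,4,2,-] (faults so far: 3)
  step 3: ref 1 -> FAULT, frames=[5,4,2,1] (faults so far: 4)
  step 4: ref 1 -> HIT, frames=[5,4,2,1] (faults so far: 4)
  step 5: ref 6 -> FAULT, evict 1, frames=[5,4,2,6] (faults so far: 5)
  step 6: ref 5 -> HIT, frames=[5,4,2,6] (faults so far: 5)
  step 7: ref 2 -> HIT, frames=[5,4,2,6] (faults so far: 5)
  step 8: ref 5 -> HIT, frames=[5,4,2,6] (faults so far: 5)
  step 9: ref 2 -> HIT, frames=[5,4,2,6] (faults so far: 5)
  Optimal total faults: 5

Answer: 6 6 5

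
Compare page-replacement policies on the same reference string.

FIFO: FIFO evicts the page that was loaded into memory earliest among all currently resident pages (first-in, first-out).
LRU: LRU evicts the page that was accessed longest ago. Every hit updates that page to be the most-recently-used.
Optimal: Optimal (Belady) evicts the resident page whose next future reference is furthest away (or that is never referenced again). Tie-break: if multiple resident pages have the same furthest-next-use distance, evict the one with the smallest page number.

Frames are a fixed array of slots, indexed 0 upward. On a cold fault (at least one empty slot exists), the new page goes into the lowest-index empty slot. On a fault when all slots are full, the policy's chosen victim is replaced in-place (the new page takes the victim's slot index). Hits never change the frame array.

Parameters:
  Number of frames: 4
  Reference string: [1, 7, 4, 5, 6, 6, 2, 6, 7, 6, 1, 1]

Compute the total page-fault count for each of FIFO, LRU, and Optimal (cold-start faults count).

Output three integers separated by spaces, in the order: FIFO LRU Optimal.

Answer: 8 8 6

Derivation:
--- FIFO ---
  step 0: ref 1 -> FAULT, frames=[1,-,-,-] (faults so far: 1)
  step 1: ref 7 -> FAULT, frames=[1,7,-,-] (faults so far: 2)
  step 2: ref 4 -> FAULT, frames=[1,7,4,-] (faults so far: 3)
  step 3: ref 5 -> FAULT, frames=[1,7,4,5] (faults so far: 4)
  step 4: ref 6 -> FAULT, evict 1, frames=[6,7,4,5] (faults so far: 5)
  step 5: ref 6 -> HIT, frames=[6,7,4,5] (faults so far: 5)
  step 6: ref 2 -> FAULT, evict 7, frames=[6,2,4,5] (faults so far: 6)
  step 7: ref 6 -> HIT, frames=[6,2,4,5] (faults so far: 6)
  step 8: ref 7 -> FAULT, evict 4, frames=[6,2,7,5] (faults so far: 7)
  step 9: ref 6 -> HIT, frames=[6,2,7,5] (faults so far: 7)
  step 10: ref 1 -> FAULT, evict 5, frames=[6,2,7,1] (faults so far: 8)
  step 11: ref 1 -> HIT, frames=[6,2,7,1] (faults so far: 8)
  FIFO total faults: 8
--- LRU ---
  step 0: ref 1 -> FAULT, frames=[1,-,-,-] (faults so far: 1)
  step 1: ref 7 -> FAULT, frames=[1,7,-,-] (faults so far: 2)
  step 2: ref 4 -> FAULT, frames=[1,7,4,-] (faults so far: 3)
  step 3: ref 5 -> FAULT, frames=[1,7,4,5] (faults so far: 4)
  step 4: ref 6 -> FAULT, evict 1, frames=[6,7,4,5] (faults so far: 5)
  step 5: ref 6 -> HIT, frames=[6,7,4,5] (faults so far: 5)
  step 6: ref 2 -> FAULT, evict 7, frames=[6,2,4,5] (faults so far: 6)
  step 7: ref 6 -> HIT, frames=[6,2,4,5] (faults so far: 6)
  step 8: ref 7 -> FAULT, evict 4, frames=[6,2,7,5] (faults so far: 7)
  step 9: ref 6 -> HIT, frames=[6,2,7,5] (faults so far: 7)
  step 10: ref 1 -> FAULT, evict 5, frames=[6,2,7,1] (faults so far: 8)
  step 11: ref 1 -> HIT, frames=[6,2,7,1] (faults so far: 8)
  LRU total faults: 8
--- Optimal ---
  step 0: ref 1 -> FAULT, frames=[1,-,-,-] (faults so far: 1)
  step 1: ref 7 -> FAULT, frames=[1,7,-,-] (faults so far: 2)
  step 2: ref 4 -> FAULT, frames=[1,7,4,-] (faults so far: 3)
  step 3: ref 5 -> FAULT, frames=[1,7,4,5] (faults so far: 4)
  step 4: ref 6 -> FAULT, evict 4, frames=[1,7,6,5] (faults so far: 5)
  step 5: ref 6 -> HIT, frames=[1,7,6,5] (faults so far: 5)
  step 6: ref 2 -> FAULT, evict 5, frames=[1,7,6,2] (faults so far: 6)
  step 7: ref 6 -> HIT, frames=[1,7,6,2] (faults so far: 6)
  step 8: ref 7 -> HIT, frames=[1,7,6,2] (faults so far: 6)
  step 9: ref 6 -> HIT, frames=[1,7,6,2] (faults so far: 6)
  step 10: ref 1 -> HIT, frames=[1,7,6,2] (faults so far: 6)
  step 11: ref 1 -> HIT, frames=[1,7,6,2] (faults so far: 6)
  Optimal total faults: 6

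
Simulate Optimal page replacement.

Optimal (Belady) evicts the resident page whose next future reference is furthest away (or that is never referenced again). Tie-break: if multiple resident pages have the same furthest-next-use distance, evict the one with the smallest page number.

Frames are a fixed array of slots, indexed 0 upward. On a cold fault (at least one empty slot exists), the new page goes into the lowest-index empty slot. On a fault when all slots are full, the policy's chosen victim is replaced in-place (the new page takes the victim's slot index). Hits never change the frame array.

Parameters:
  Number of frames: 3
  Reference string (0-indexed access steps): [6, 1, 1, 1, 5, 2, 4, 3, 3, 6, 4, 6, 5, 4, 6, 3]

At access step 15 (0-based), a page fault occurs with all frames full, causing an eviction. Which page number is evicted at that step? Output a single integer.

Step 0: ref 6 -> FAULT, frames=[6,-,-]
Step 1: ref 1 -> FAULT, frames=[6,1,-]
Step 2: ref 1 -> HIT, frames=[6,1,-]
Step 3: ref 1 -> HIT, frames=[6,1,-]
Step 4: ref 5 -> FAULT, frames=[6,1,5]
Step 5: ref 2 -> FAULT, evict 1, frames=[6,2,5]
Step 6: ref 4 -> FAULT, evict 2, frames=[6,4,5]
Step 7: ref 3 -> FAULT, evict 5, frames=[6,4,3]
Step 8: ref 3 -> HIT, frames=[6,4,3]
Step 9: ref 6 -> HIT, frames=[6,4,3]
Step 10: ref 4 -> HIT, frames=[6,4,3]
Step 11: ref 6 -> HIT, frames=[6,4,3]
Step 12: ref 5 -> FAULT, evict 3, frames=[6,4,5]
Step 13: ref 4 -> HIT, frames=[6,4,5]
Step 14: ref 6 -> HIT, frames=[6,4,5]
Step 15: ref 3 -> FAULT, evict 4, frames=[6,3,5]
At step 15: evicted page 4

Answer: 4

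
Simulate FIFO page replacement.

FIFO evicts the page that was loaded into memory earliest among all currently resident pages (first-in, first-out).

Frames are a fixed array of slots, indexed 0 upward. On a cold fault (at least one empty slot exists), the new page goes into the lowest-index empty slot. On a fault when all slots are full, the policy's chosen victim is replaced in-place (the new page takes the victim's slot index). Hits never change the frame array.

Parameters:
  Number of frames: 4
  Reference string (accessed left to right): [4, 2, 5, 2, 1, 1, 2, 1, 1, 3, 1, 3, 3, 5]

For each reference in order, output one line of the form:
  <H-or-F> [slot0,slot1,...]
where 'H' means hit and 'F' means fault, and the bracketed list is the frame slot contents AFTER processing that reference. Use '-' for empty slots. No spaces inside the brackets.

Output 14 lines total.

F [4,-,-,-]
F [4,2,-,-]
F [4,2,5,-]
H [4,2,5,-]
F [4,2,5,1]
H [4,2,5,1]
H [4,2,5,1]
H [4,2,5,1]
H [4,2,5,1]
F [3,2,5,1]
H [3,2,5,1]
H [3,2,5,1]
H [3,2,5,1]
H [3,2,5,1]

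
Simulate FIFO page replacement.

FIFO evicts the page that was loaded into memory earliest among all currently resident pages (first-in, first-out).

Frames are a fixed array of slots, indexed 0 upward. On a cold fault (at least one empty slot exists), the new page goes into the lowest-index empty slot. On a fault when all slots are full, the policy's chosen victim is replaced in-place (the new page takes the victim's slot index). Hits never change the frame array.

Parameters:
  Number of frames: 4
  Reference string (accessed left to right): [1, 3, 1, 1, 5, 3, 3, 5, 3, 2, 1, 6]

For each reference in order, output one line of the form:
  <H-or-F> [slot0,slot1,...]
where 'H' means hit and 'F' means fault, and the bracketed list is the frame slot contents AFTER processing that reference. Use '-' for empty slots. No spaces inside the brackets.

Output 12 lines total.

F [1,-,-,-]
F [1,3,-,-]
H [1,3,-,-]
H [1,3,-,-]
F [1,3,5,-]
H [1,3,5,-]
H [1,3,5,-]
H [1,3,5,-]
H [1,3,5,-]
F [1,3,5,2]
H [1,3,5,2]
F [6,3,5,2]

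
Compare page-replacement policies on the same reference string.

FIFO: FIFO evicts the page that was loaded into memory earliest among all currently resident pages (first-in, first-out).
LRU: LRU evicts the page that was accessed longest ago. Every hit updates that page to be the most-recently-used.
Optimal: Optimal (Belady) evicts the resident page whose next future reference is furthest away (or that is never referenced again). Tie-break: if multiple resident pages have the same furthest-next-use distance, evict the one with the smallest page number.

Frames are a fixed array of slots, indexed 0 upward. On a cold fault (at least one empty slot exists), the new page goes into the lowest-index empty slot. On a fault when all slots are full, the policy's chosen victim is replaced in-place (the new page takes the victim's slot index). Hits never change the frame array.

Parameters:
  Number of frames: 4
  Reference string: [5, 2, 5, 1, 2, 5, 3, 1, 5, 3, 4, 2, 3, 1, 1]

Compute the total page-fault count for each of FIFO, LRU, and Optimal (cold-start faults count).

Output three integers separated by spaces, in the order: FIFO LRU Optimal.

Answer: 5 7 5

Derivation:
--- FIFO ---
  step 0: ref 5 -> FAULT, frames=[5,-,-,-] (faults so far: 1)
  step 1: ref 2 -> FAULT, frames=[5,2,-,-] (faults so far: 2)
  step 2: ref 5 -> HIT, frames=[5,2,-,-] (faults so far: 2)
  step 3: ref 1 -> FAULT, frames=[5,2,1,-] (faults so far: 3)
  step 4: ref 2 -> HIT, frames=[5,2,1,-] (faults so far: 3)
  step 5: ref 5 -> HIT, frames=[5,2,1,-] (faults so far: 3)
  step 6: ref 3 -> FAULT, frames=[5,2,1,3] (faults so far: 4)
  step 7: ref 1 -> HIT, frames=[5,2,1,3] (faults so far: 4)
  step 8: ref 5 -> HIT, frames=[5,2,1,3] (faults so far: 4)
  step 9: ref 3 -> HIT, frames=[5,2,1,3] (faults so far: 4)
  step 10: ref 4 -> FAULT, evict 5, frames=[4,2,1,3] (faults so far: 5)
  step 11: ref 2 -> HIT, frames=[4,2,1,3] (faults so far: 5)
  step 12: ref 3 -> HIT, frames=[4,2,1,3] (faults so far: 5)
  step 13: ref 1 -> HIT, frames=[4,2,1,3] (faults so far: 5)
  step 14: ref 1 -> HIT, frames=[4,2,1,3] (faults so far: 5)
  FIFO total faults: 5
--- LRU ---
  step 0: ref 5 -> FAULT, frames=[5,-,-,-] (faults so far: 1)
  step 1: ref 2 -> FAULT, frames=[5,2,-,-] (faults so far: 2)
  step 2: ref 5 -> HIT, frames=[5,2,-,-] (faults so far: 2)
  step 3: ref 1 -> FAULT, frames=[5,2,1,-] (faults so far: 3)
  step 4: ref 2 -> HIT, frames=[5,2,1,-] (faults so far: 3)
  step 5: ref 5 -> HIT, frames=[5,2,1,-] (faults so far: 3)
  step 6: ref 3 -> FAULT, frames=[5,2,1,3] (faults so far: 4)
  step 7: ref 1 -> HIT, frames=[5,2,1,3] (faults so far: 4)
  step 8: ref 5 -> HIT, frames=[5,2,1,3] (faults so far: 4)
  step 9: ref 3 -> HIT, frames=[5,2,1,3] (faults so far: 4)
  step 10: ref 4 -> FAULT, evict 2, frames=[5,4,1,3] (faults so far: 5)
  step 11: ref 2 -> FAULT, evict 1, frames=[5,4,2,3] (faults so far: 6)
  step 12: ref 3 -> HIT, frames=[5,4,2,3] (faults so far: 6)
  step 13: ref 1 -> FAULT, evict 5, frames=[1,4,2,3] (faults so far: 7)
  step 14: ref 1 -> HIT, frames=[1,4,2,3] (faults so far: 7)
  LRU total faults: 7
--- Optimal ---
  step 0: ref 5 -> FAULT, frames=[5,-,-,-] (faults so far: 1)
  step 1: ref 2 -> FAULT, frames=[5,2,-,-] (faults so far: 2)
  step 2: ref 5 -> HIT, frames=[5,2,-,-] (faults so far: 2)
  step 3: ref 1 -> FAULT, frames=[5,2,1,-] (faults so far: 3)
  step 4: ref 2 -> HIT, frames=[5,2,1,-] (faults so far: 3)
  step 5: ref 5 -> HIT, frames=[5,2,1,-] (faults so far: 3)
  step 6: ref 3 -> FAULT, frames=[5,2,1,3] (faults so far: 4)
  step 7: ref 1 -> HIT, frames=[5,2,1,3] (faults so far: 4)
  step 8: ref 5 -> HIT, frames=[5,2,1,3] (faults so far: 4)
  step 9: ref 3 -> HIT, frames=[5,2,1,3] (faults so far: 4)
  step 10: ref 4 -> FAULT, evict 5, frames=[4,2,1,3] (faults so far: 5)
  step 11: ref 2 -> HIT, frames=[4,2,1,3] (faults so far: 5)
  step 12: ref 3 -> HIT, frames=[4,2,1,3] (faults so far: 5)
  step 13: ref 1 -> HIT, frames=[4,2,1,3] (faults so far: 5)
  step 14: ref 1 -> HIT, frames=[4,2,1,3] (faults so far: 5)
  Optimal total faults: 5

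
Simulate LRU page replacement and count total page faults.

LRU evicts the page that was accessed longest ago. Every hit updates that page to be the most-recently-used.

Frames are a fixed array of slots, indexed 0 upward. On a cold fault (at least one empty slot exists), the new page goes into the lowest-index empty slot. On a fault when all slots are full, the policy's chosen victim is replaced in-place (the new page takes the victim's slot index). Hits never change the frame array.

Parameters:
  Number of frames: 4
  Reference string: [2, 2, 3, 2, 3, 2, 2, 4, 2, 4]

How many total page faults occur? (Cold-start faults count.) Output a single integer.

Step 0: ref 2 → FAULT, frames=[2,-,-,-]
Step 1: ref 2 → HIT, frames=[2,-,-,-]
Step 2: ref 3 → FAULT, frames=[2,3,-,-]
Step 3: ref 2 → HIT, frames=[2,3,-,-]
Step 4: ref 3 → HIT, frames=[2,3,-,-]
Step 5: ref 2 → HIT, frames=[2,3,-,-]
Step 6: ref 2 → HIT, frames=[2,3,-,-]
Step 7: ref 4 → FAULT, frames=[2,3,4,-]
Step 8: ref 2 → HIT, frames=[2,3,4,-]
Step 9: ref 4 → HIT, frames=[2,3,4,-]
Total faults: 3

Answer: 3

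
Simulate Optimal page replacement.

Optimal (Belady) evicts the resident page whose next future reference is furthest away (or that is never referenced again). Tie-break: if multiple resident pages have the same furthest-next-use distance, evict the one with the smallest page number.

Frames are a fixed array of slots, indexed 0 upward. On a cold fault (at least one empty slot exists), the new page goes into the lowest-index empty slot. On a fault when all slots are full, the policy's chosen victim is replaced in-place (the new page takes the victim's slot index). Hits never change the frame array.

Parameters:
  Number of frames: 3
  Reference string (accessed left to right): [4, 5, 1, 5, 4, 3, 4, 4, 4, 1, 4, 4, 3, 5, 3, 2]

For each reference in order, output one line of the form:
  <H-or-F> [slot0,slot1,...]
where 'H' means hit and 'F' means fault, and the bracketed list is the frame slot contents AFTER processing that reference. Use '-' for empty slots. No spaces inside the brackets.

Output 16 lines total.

F [4,-,-]
F [4,5,-]
F [4,5,1]
H [4,5,1]
H [4,5,1]
F [4,3,1]
H [4,3,1]
H [4,3,1]
H [4,3,1]
H [4,3,1]
H [4,3,1]
H [4,3,1]
H [4,3,1]
F [4,3,5]
H [4,3,5]
F [4,2,5]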